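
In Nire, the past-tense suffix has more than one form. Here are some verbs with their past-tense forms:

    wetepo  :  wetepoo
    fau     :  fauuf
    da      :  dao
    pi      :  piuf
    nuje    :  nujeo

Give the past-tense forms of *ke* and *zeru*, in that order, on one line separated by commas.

keo, zeruuf

Looking at the last vowel of each stem: -uf when the last vowel of the stem is a high vowel (*fau*, *pi*); -o when the last vowel of the stem is a non-high vowel (*wetepo*, *da*, *nuje*).
Since the last vowel of *ke* is /e/ (a non-high vowel), it takes -o, giving *keo*.
The last vowel of *zeru* is /u/, which is a high vowel, so the suffix is -uf, giving *zeruuf*.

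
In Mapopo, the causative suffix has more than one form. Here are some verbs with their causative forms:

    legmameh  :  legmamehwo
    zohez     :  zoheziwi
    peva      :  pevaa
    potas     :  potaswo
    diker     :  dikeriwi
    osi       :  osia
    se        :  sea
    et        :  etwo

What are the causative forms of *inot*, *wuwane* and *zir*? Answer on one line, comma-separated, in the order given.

inotwo, wuwanea, ziriwi

The alternation tracks the final sound of the stem — -wo when the stem ends in a voiceless consonant (*legmameh*, *potas*, *et*); -iwi when the stem ends in a voiced consonant (*zohez*, *diker*); -a when the stem ends in a vowel (*peva*, *osi*, *se*).
*inot* — final sound /t/ (a voiceless consonant) → -wo → *inotwo*.
*wuwane*: final sound = /e/, a vowel → -a → *wuwanea*.
*zir* — final sound /r/ (a voiced consonant) → -iwi → *ziriwi*.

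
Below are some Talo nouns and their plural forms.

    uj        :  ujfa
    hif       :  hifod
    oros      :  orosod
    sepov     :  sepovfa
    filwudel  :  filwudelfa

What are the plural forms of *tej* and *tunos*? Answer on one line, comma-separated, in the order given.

tejfa, tunosod

The pattern is voicing of the final consonant: -od when the stem ends in a voiceless consonant (*hif*, *oros*); -fa when the stem ends in a voiced consonant (*uj*, *sepov*, *filwudel*).
Since the final consonant of *tej* is /j/ (voiced), it takes -fa, giving *tejfa*.
*tunos*: final consonant = /s/, voiceless → -od → *tunosod*.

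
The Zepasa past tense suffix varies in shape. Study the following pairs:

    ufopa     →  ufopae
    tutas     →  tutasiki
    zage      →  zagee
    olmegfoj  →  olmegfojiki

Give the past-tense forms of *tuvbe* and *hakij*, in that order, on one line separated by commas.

tuvbee, hakijiki

The pattern is consonant vs. vowel: -iki when the stem ends in a consonant (*tutas*, *olmegfoj*); -e when the stem ends in a vowel (*ufopa*, *zage*).
*tuvbe*: final sound = /e/, a vowel → -e → *tuvbee*.
Since the final sound of *hakij* is /j/ (a consonant), it takes -iki, giving *hakijiki*.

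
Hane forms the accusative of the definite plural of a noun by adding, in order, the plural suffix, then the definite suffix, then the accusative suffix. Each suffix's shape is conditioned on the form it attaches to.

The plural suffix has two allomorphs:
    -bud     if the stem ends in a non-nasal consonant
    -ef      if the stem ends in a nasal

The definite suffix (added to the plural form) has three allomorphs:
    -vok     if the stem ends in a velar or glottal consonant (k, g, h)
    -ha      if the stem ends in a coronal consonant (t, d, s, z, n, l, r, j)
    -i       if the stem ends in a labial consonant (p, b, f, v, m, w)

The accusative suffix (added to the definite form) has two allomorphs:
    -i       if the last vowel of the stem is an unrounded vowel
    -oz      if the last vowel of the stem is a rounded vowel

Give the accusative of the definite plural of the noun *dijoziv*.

dijozivbudhai

Since the final consonant of *dijoziv* is /v/ (non-nasal), it takes -bud, giving *dijozivbud*.
The plural form *dijozivbud* — final consonant /d/ (coronal) → -ha → *dijozivbudha*.
The definite form *dijozivbudha* — last vowel /a/ (an unrounded vowel) → -i → *dijozivbudhai*.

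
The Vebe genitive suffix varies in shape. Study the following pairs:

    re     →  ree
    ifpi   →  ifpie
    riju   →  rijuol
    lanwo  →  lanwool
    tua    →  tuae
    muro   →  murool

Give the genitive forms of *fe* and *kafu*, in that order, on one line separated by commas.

fee, kafuol

The pattern is rounding harmony: -ol when the last vowel of the stem is a rounded vowel (*riju*, *lanwo*, *muro*); -e when the last vowel of the stem is an unrounded vowel (*re*, *ifpi*, *tua*).
Since the last vowel of *fe* is /e/ (an unrounded vowel), it takes -e, giving *fee*.
*kafu* — last vowel /u/ (a rounded vowel) → -ol → *kafuol*.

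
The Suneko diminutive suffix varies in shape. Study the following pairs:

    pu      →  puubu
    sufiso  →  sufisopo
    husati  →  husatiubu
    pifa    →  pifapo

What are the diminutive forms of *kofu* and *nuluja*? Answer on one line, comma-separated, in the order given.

kofuubu, nulujapo

Looking at the last vowel of each stem: -ubu when the last vowel of the stem is a high vowel (*pu*, *husati*); -po when the last vowel of the stem is a non-high vowel (*sufiso*, *pifa*).
*kofu* — last vowel /u/ (a high vowel) → -ubu → *kofuubu*.
Since the last vowel of *nuluja* is /a/ (a non-high vowel), it takes -po, giving *nulujapo*.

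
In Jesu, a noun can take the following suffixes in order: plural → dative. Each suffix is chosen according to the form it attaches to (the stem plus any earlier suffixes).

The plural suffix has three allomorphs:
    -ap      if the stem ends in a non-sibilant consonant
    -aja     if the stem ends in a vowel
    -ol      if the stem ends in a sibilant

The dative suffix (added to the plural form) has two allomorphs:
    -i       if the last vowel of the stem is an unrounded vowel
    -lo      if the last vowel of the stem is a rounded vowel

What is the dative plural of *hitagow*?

Since the final sound of *hitagow* is /w/ (a non-sibilant consonant), it takes -ap, giving *hitagowap*.
The plural form *hitagowap*: last vowel = /a/, an unrounded vowel → -i → *hitagowapi*.

hitagowapi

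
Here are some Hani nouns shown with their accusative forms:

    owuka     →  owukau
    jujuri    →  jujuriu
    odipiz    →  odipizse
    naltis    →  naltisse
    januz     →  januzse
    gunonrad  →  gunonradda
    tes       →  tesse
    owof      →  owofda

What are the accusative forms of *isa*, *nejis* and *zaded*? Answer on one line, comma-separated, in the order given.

The alternation tracks the final sound of the stem — -se when the stem ends in a sibilant (*odipiz*, *naltis*, *januz*, *tes*); -da when the stem ends in a non-sibilant consonant (*gunonrad*, *owof*); -u when the stem ends in a vowel (*owuka*, *jujuri*).
*isa*: final sound = /a/, a vowel → -u → *isau*.
Since the final sound of *nejis* is /s/ (a sibilant), it takes -se, giving *nejisse*.
*zaded*: final sound = /d/, a non-sibilant consonant → -da → *zadedda*.

isau, nejisse, zadedda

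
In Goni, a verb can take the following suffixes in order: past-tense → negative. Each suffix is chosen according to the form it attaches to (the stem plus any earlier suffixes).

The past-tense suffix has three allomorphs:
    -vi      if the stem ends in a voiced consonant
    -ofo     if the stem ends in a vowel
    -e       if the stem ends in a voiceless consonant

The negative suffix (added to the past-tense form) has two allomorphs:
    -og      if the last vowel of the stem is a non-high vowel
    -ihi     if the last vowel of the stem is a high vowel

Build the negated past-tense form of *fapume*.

fapumeofoog

The final sound of *fapume* is /e/, which is a vowel, so the past-tense suffix is -ofo, giving *fapumeofo*.
The past-tense form *fapumeofo*: last vowel = /o/, a non-high vowel → -og → *fapumeofoog*.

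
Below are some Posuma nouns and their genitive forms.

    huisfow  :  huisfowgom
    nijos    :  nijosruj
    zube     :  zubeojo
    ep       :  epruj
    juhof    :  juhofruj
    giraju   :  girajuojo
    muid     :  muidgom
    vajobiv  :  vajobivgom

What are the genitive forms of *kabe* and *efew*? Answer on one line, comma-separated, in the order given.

kabeojo, efewgom

Looking at the final sound of each stem: -ruj when the stem ends in a voiceless consonant (*nijos*, *ep*, *juhof*); -gom when the stem ends in a voiced consonant (*huisfow*, *muid*, *vajobiv*); -ojo when the stem ends in a vowel (*zube*, *giraju*).
The final sound of *kabe* is /e/, which is a vowel, so the suffix is -ojo, giving *kabeojo*.
Since the final sound of *efew* is /w/ (a voiced consonant), it takes -gom, giving *efewgom*.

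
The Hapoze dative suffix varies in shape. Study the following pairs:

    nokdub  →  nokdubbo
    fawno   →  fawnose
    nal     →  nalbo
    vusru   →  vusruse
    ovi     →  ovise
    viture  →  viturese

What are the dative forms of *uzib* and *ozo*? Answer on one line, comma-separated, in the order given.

The pattern is consonant vs. vowel: -bo when the stem ends in a consonant (*nokdub*, *nal*); -se when the stem ends in a vowel (*fawno*, *vusru*, *ovi*, *viture*).
Since the final sound of *uzib* is /b/ (a consonant), it takes -bo, giving *uzibbo*.
*ozo* — final sound /o/ (a vowel) → -se → *ozose*.

uzibbo, ozose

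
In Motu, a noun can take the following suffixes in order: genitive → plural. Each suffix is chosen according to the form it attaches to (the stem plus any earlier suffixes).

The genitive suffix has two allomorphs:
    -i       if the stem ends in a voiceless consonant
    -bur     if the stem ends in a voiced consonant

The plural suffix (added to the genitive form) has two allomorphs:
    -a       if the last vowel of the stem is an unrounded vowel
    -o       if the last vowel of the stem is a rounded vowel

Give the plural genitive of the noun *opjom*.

Since the final consonant of *opjom* is /m/ (voiced), it takes -bur, giving *opjombur*.
The genitive form *opjombur*: last vowel = /u/, a rounded vowel → -o → *opjomburo*.

opjomburo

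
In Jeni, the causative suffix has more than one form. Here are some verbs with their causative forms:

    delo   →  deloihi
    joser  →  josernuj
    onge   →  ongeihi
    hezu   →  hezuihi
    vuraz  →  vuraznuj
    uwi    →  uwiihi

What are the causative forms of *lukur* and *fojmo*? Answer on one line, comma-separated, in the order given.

The pattern is consonant vs. vowel: -nuj when the stem ends in a consonant (*joser*, *vuraz*); -ihi when the stem ends in a vowel (*delo*, *onge*, *hezu*, *uwi*).
Since the final sound of *lukur* is /r/ (a consonant), it takes -nuj, giving *lukurnuj*.
*fojmo* — final sound /o/ (a vowel) → -ihi → *fojmoihi*.

lukurnuj, fojmoihi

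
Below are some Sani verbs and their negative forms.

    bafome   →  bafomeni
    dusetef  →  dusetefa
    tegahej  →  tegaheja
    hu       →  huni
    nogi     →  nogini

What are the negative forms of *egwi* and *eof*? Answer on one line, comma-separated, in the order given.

Looking at the final sound of each stem: -a when the stem ends in a consonant (*dusetef*, *tegahej*); -ni when the stem ends in a vowel (*bafome*, *hu*, *nogi*).
Since the final sound of *egwi* is /i/ (a vowel), it takes -ni, giving *egwini*.
The final sound of *eof* is /f/, which is a consonant, so the suffix is -a, giving *eofa*.

egwini, eofa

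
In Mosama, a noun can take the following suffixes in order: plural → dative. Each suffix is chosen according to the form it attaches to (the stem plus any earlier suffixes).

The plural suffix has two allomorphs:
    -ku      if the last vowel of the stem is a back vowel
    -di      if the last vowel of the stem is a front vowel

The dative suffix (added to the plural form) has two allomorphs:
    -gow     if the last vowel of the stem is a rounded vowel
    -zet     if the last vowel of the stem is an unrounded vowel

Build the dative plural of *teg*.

tegdizet

*teg*: last vowel = /e/, a front vowel → -di → *tegdi*.
Since the last vowel of the plural form *tegdi* is /i/ (an unrounded vowel), it takes -zet, giving *tegdizet*.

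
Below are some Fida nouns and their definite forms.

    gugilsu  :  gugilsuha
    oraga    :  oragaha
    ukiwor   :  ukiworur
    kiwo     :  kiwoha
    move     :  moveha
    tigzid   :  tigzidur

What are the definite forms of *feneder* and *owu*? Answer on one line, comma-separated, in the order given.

The alternation tracks the final sound of the stem — -ur when the stem ends in a consonant (*ukiwor*, *tigzid*); -ha when the stem ends in a vowel (*gugilsu*, *oraga*, *kiwo*, *move*).
Since the final sound of *feneder* is /r/ (a consonant), it takes -ur, giving *fenederur*.
The final sound of *owu* is /u/, which is a vowel, so the suffix is -ha, giving *owuha*.

fenederur, owuha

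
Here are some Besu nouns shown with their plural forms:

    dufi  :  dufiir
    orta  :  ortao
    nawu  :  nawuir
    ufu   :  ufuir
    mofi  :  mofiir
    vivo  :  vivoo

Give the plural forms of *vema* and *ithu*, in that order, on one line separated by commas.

vemao, ithuir

The alternation tracks the last vowel of the stem — -ir when the last vowel of the stem is a high vowel (*dufi*, *nawu*, *ufu*, *mofi*); -o when the last vowel of the stem is a non-high vowel (*orta*, *vivo*).
*vema*: last vowel = /a/, a non-high vowel → -o → *vemao*.
Since the last vowel of *ithu* is /u/ (a high vowel), it takes -ir, giving *ithuir*.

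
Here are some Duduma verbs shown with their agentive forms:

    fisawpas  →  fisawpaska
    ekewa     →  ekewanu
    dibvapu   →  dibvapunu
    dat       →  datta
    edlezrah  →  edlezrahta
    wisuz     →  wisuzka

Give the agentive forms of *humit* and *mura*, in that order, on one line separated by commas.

humitta, muranu

The pattern is sibilance of the final sound: -ka when the stem ends in a sibilant (*fisawpas*, *wisuz*); -ta when the stem ends in a non-sibilant consonant (*dat*, *edlezrah*); -nu when the stem ends in a vowel (*ekewa*, *dibvapu*).
*humit* — final sound /t/ (a non-sibilant consonant) → -ta → *humitta*.
*mura* — final sound /a/ (a vowel) → -nu → *muranu*.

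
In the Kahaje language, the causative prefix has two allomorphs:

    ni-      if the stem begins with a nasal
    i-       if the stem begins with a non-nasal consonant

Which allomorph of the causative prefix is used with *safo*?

i-

Since the first consonant of *safo* is /s/ (non-nasal), it takes i-.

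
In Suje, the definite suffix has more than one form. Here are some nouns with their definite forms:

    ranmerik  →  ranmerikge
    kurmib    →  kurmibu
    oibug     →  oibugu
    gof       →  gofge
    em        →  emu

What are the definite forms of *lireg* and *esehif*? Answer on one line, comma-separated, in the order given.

The pattern is voicing of the final consonant: -ge when the stem ends in a voiceless consonant (*ranmerik*, *gof*); -u when the stem ends in a voiced consonant (*kurmib*, *oibug*, *em*).
*lireg*: final consonant = /g/, voiced → -u → *liregu*.
The final consonant of *esehif* is /f/, which is voiceless, so the suffix is -ge, giving *esehifge*.

liregu, esehifge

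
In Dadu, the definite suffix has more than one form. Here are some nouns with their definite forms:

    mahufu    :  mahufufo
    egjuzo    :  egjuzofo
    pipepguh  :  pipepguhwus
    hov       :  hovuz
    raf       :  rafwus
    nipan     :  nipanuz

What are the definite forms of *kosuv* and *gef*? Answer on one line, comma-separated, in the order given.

kosuvuz, gefwus

The alternation tracks the final sound of the stem — -wus when the stem ends in a voiceless consonant (*pipepguh*, *raf*); -uz when the stem ends in a voiced consonant (*hov*, *nipan*); -fo when the stem ends in a vowel (*mahufu*, *egjuzo*).
The final sound of *kosuv* is /v/, which is a voiced consonant, so the suffix is -uz, giving *kosuvuz*.
Since the final sound of *gef* is /f/ (a voiceless consonant), it takes -wus, giving *gefwus*.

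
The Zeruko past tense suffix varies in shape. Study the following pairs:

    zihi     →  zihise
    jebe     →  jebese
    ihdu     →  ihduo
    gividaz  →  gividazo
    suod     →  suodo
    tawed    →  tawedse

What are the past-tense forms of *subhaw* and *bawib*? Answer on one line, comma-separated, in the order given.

The suffix is conditioned by the last vowel: -se when the last vowel of the stem is a front vowel (*zihi*, *jebe*, *tawed*); -o when the last vowel of the stem is a back vowel (*ihdu*, *gividaz*, *suod*).
*subhaw* — last vowel /a/ (a back vowel) → -o → *subhawo*.
The last vowel of *bawib* is /i/, which is a front vowel, so the suffix is -se, giving *bawibse*.

subhawo, bawibse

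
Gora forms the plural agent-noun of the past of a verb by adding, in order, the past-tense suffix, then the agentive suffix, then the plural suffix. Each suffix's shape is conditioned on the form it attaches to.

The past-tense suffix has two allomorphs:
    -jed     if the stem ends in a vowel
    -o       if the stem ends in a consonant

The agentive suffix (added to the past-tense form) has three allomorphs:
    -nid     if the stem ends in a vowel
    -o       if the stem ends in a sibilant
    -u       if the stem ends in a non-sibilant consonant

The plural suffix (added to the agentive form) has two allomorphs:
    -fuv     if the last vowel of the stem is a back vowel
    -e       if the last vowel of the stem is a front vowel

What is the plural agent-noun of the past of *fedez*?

Since the final sound of *fedez* is /z/ (a consonant), it takes -o, giving *fedezo*.
Since the final sound of the past-tense form *fedezo* is /o/ (a vowel), it takes -nid, giving *fedezonid*.
Since the last vowel of the agentive form *fedezonid* is /i/ (a front vowel), it takes -e, giving *fedezonide*.

fedezonide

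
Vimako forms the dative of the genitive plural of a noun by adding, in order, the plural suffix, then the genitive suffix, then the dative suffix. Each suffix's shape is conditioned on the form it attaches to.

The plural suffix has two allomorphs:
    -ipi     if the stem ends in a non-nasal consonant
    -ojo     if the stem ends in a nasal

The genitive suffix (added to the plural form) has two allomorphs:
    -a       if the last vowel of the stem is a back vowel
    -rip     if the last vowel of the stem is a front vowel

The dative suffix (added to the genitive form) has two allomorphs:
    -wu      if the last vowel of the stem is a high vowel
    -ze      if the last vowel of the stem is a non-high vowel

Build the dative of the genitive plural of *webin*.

webinojoaze

The final consonant of *webin* is /n/, which is a nasal, so the plural suffix is -ojo, giving *webinojo*.
The plural form *webinojo*: last vowel = /o/, a back vowel → -a → *webinojoa*.
Since the last vowel of the genitive form *webinojoa* is /a/ (a non-high vowel), it takes -ze, giving *webinojoaze*.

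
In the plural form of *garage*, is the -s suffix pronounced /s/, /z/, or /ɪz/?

/ɪz/

The stem *garage* ends in a sibilant (/s, z, ʃ, ʒ, tʃ, dʒ/).
The plural suffix surfaces as /ɪz/ after sibilants, /s/ after other voiceless consonants, and /z/ after other voiced sounds.
So the plural -s on *garage* is pronounced /ɪz/.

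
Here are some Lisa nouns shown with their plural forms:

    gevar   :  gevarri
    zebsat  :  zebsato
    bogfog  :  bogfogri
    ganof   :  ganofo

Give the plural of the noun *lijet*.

The suffix is conditioned by the final consonant: -o when the stem ends in a voiceless consonant (*zebsat*, *ganof*); -ri when the stem ends in a voiced consonant (*gevar*, *bogfog*).
*lijet*: final consonant = /t/, voiceless → -o → *lijeto*.

lijeto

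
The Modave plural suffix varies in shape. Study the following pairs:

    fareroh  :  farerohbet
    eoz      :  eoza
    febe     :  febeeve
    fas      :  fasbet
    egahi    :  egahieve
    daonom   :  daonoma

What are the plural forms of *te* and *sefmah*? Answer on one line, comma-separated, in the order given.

The alternation tracks the final sound of the stem — -bet when the stem ends in a voiceless consonant (*fareroh*, *fas*); -a when the stem ends in a voiced consonant (*eoz*, *daonom*); -eve when the stem ends in a vowel (*febe*, *egahi*).
*te*: final sound = /e/, a vowel → -eve → *teeve*.
*sefmah* — final sound /h/ (a voiceless consonant) → -bet → *sefmahbet*.

teeve, sefmahbet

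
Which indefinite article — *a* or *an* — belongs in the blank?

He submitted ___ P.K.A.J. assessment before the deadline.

a

The indefinite article is chosen by the initial *sound* of the following word, not its spelling.
The initialism *P.K.A.J.* is read letter by letter; the first letter, P, is pronounced /piː/, which begins with a consonant sound.
So the article is *a*: He submitted a P.K.A.J. assessment before the deadline.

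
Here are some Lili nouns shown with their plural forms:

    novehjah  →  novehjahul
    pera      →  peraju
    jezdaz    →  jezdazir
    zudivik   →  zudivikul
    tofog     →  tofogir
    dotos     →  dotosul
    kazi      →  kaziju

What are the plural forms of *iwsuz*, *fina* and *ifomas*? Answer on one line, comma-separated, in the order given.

The alternation tracks the final sound of the stem — -ul when the stem ends in a voiceless consonant (*novehjah*, *zudivik*, *dotos*); -ir when the stem ends in a voiced consonant (*jezdaz*, *tofog*); -ju when the stem ends in a vowel (*pera*, *kazi*).
Since the final sound of *iwsuz* is /z/ (a voiced consonant), it takes -ir, giving *iwsuzir*.
The final sound of *fina* is /a/, which is a vowel, so the suffix is -ju, giving *finaju*.
*ifomas*: final sound = /s/, a voiceless consonant → -ul → *ifomasul*.

iwsuzir, finaju, ifomasul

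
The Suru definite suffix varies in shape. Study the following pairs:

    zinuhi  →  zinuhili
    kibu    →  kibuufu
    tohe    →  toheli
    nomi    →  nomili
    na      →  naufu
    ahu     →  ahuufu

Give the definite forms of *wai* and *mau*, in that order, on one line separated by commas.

The suffix is conditioned by the last vowel: -li when the last vowel of the stem is a front vowel (*zinuhi*, *tohe*, *nomi*); -ufu when the last vowel of the stem is a back vowel (*kibu*, *na*, *ahu*).
*wai* — last vowel /i/ (a front vowel) → -li → *waili*.
*mau* — last vowel /u/ (a back vowel) → -ufu → *mauufu*.

waili, mauufu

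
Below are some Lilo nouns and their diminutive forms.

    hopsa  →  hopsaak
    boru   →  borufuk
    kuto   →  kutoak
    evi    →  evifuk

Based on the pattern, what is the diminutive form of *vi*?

vifuk

The suffix is conditioned by the last vowel: -fuk when the last vowel of the stem is a high vowel (*boru*, *evi*); -ak when the last vowel of the stem is a non-high vowel (*hopsa*, *kuto*).
Since the last vowel of *vi* is /i/ (a high vowel), it takes -fuk, giving *vifuk*.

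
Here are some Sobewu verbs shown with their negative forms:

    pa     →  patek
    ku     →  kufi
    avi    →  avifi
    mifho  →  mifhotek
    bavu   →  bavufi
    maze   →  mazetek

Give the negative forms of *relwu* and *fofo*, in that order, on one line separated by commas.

The suffix is conditioned by the last vowel: -fi when the last vowel of the stem is a high vowel (*ku*, *avi*, *bavu*); -tek when the last vowel of the stem is a non-high vowel (*pa*, *mifho*, *maze*).
The last vowel of *relwu* is /u/, which is a high vowel, so the suffix is -fi, giving *relwufi*.
*fofo* — last vowel /o/ (a non-high vowel) → -tek → *fofotek*.

relwufi, fofotek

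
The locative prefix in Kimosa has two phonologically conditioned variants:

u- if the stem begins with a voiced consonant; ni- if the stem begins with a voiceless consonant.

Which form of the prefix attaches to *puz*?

ni-

*puz* — first consonant /p/ (voiceless) → ni-.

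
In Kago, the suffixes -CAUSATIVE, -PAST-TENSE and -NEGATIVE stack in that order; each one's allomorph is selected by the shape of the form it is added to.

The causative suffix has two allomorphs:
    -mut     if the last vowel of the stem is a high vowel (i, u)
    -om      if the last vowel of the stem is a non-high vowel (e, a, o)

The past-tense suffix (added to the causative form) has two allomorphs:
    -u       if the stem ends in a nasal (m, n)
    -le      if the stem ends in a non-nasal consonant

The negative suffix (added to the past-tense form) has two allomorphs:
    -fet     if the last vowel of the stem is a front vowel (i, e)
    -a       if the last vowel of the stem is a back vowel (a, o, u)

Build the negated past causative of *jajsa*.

Since the last vowel of *jajsa* is /a/ (a non-high vowel), it takes -om, giving *jajsaom*.
The final consonant of the causative form *jajsaom* is /m/, which is a nasal, so the past-tense suffix is -u, giving *jajsaomu*.
The past-tense form *jajsaomu*: last vowel = /u/, a back vowel → -a → *jajsaomua*.

jajsaomua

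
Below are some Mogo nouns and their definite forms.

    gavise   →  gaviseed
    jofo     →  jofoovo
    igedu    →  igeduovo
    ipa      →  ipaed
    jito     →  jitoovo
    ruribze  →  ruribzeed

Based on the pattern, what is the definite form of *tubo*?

The alternation tracks the last vowel of the stem — -ovo when the last vowel of the stem is a rounded vowel (*jofo*, *igedu*, *jito*); -ed when the last vowel of the stem is an unrounded vowel (*gavise*, *ipa*, *ruribze*).
The last vowel of *tubo* is /o/, which is a rounded vowel, so the suffix is -ovo, giving *tuboovo*.

tuboovo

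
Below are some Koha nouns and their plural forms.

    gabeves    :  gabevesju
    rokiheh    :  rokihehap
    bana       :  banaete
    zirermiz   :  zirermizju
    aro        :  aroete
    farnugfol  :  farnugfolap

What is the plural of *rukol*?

The suffix is conditioned by the final sound: -ju when the stem ends in a sibilant (*gabeves*, *zirermiz*); -ap when the stem ends in a non-sibilant consonant (*rokiheh*, *farnugfol*); -ete when the stem ends in a vowel (*bana*, *aro*).
*rukol*: final sound = /l/, a non-sibilant consonant → -ap → *rukolap*.

rukolap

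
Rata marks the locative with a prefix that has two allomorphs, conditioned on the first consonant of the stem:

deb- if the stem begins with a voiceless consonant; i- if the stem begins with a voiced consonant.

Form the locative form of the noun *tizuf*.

debtizuf

*tizuf* — first consonant /t/ (voiceless) → deb- → *debtizuf*.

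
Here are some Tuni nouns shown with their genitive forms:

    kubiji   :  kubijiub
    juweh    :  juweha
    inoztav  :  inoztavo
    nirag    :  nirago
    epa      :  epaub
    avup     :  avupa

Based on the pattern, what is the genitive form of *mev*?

The suffix is conditioned by the final sound: -a when the stem ends in a voiceless consonant (*juweh*, *avup*); -o when the stem ends in a voiced consonant (*inoztav*, *nirag*); -ub when the stem ends in a vowel (*kubiji*, *epa*).
*mev*: final sound = /v/, a voiced consonant → -o → *mevo*.

mevo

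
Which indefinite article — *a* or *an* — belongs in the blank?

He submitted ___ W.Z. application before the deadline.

a

The indefinite article is chosen by the initial *sound* of the following word, not its spelling.
The initialism *W.Z.* is read letter by letter; the first letter, W, is pronounced /ˈdʌbəl.juː/, which begins with a consonant sound.
So the article is *a*: He submitted a W.Z. application before the deadline.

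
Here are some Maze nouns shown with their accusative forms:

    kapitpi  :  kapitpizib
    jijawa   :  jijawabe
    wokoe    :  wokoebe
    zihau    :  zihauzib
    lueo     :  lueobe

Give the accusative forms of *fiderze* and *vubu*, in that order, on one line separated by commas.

fiderzebe, vubuzib

Looking at the last vowel of each stem: -zib when the last vowel of the stem is a high vowel (*kapitpi*, *zihau*); -be when the last vowel of the stem is a non-high vowel (*jijawa*, *wokoe*, *lueo*).
*fiderze*: last vowel = /e/, a non-high vowel → -be → *fiderzebe*.
*vubu* — last vowel /u/ (a high vowel) → -zib → *vubuzib*.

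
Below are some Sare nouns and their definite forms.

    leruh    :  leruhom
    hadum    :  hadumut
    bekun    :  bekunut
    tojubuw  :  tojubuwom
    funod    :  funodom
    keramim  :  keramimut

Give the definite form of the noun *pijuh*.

pijuhom

The pattern is nasality of the final consonant: -ut when the stem ends in a nasal (*hadum*, *bekun*, *keramim*); -om when the stem ends in a non-nasal consonant (*leruh*, *tojubuw*, *funod*).
Since the final consonant of *pijuh* is /h/ (non-nasal), it takes -om, giving *pijuhom*.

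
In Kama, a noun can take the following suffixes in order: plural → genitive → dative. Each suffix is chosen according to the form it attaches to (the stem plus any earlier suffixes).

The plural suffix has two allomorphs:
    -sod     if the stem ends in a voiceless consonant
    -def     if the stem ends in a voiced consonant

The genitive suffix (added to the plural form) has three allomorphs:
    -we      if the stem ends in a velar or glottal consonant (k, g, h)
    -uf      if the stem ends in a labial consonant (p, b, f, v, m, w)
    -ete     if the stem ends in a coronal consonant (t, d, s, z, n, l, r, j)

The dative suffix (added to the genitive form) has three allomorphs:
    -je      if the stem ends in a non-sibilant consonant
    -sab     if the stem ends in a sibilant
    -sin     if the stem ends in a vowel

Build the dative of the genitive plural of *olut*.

olutsodetesin

Since the final consonant of *olut* is /t/ (voiceless), it takes -sod, giving *olutsod*.
The plural form *olutsod*: final consonant = /d/, coronal → -ete → *olutsodete*.
The genitive form *olutsodete*: final sound = /e/, a vowel → -sin → *olutsodetesin*.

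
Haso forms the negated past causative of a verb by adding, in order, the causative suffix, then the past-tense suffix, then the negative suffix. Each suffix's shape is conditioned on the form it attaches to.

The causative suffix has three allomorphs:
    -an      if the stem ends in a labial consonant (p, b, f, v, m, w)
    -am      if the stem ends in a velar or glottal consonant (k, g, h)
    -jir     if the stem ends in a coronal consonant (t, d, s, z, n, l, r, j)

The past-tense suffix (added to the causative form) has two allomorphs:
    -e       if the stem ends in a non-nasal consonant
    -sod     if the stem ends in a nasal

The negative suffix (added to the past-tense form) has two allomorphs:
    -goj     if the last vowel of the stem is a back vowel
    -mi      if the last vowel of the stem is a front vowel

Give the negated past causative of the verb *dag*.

dagamsodgoj

The final consonant of *dag* is /g/, which is velar/glottal, so the causative suffix is -am, giving *dagam*.
The final consonant of the causative form *dagam* is /m/, which is a nasal, so the past-tense suffix is -sod, giving *dagamsod*.
The past-tense form *dagamsod* — last vowel /o/ (a back vowel) → -goj → *dagamsodgoj*.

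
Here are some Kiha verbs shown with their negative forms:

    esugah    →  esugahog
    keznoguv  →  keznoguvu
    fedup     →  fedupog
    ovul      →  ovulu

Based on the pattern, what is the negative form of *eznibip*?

Looking at the final consonant of each stem: -og when the stem ends in a voiceless consonant (*esugah*, *fedup*); -u when the stem ends in a voiced consonant (*keznoguv*, *ovul*).
*eznibip*: final consonant = /p/, voiceless → -og → *eznibipog*.

eznibipog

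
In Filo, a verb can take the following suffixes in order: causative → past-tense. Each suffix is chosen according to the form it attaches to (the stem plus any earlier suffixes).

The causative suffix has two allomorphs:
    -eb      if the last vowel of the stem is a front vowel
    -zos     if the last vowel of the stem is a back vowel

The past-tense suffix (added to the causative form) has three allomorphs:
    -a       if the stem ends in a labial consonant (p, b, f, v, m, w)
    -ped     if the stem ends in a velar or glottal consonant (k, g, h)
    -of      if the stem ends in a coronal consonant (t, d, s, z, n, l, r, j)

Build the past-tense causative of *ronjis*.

ronjiseba

Since the last vowel of *ronjis* is /i/ (a front vowel), it takes -eb, giving *ronjiseb*.
The causative form *ronjiseb* — final consonant /b/ (labial) → -a → *ronjiseba*.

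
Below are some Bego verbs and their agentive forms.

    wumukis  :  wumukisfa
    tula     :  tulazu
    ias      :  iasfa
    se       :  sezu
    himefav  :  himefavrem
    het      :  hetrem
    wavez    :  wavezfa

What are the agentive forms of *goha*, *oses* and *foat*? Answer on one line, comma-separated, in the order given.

The alternation tracks the final sound of the stem — -fa when the stem ends in a sibilant (*wumukis*, *ias*, *wavez*); -rem when the stem ends in a non-sibilant consonant (*himefav*, *het*); -zu when the stem ends in a vowel (*tula*, *se*).
The final sound of *goha* is /a/, which is a vowel, so the suffix is -zu, giving *gohazu*.
*oses* — final sound /s/ (a sibilant) → -fa → *osesfa*.
Since the final sound of *foat* is /t/ (a non-sibilant consonant), it takes -rem, giving *foatrem*.

gohazu, osesfa, foatrem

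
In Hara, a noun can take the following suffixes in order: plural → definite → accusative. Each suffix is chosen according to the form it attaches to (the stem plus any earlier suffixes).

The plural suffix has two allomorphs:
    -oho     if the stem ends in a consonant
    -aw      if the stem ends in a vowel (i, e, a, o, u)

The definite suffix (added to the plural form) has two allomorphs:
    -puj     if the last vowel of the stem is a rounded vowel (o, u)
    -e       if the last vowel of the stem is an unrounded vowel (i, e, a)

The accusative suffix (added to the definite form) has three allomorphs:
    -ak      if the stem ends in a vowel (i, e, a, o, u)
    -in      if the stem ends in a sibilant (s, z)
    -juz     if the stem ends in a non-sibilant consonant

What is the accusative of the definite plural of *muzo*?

muzoaweak

*muzo*: final sound = /o/, a vowel → -aw → *muzoaw*.
The plural form *muzoaw* — last vowel /a/ (an unrounded vowel) → -e → *muzoawe*.
The definite form *muzoawe* — final sound /e/ (a vowel) → -ak → *muzoaweak*.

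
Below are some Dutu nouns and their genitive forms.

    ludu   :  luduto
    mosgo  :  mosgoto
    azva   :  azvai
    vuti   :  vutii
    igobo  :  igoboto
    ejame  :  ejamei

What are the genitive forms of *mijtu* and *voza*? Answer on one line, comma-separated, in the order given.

mijtuto, vozai

The alternation tracks the last vowel of the stem — -to when the last vowel of the stem is a rounded vowel (*ludu*, *mosgo*, *igobo*); -i when the last vowel of the stem is an unrounded vowel (*azva*, *vuti*, *ejame*).
Since the last vowel of *mijtu* is /u/ (a rounded vowel), it takes -to, giving *mijtuto*.
Since the last vowel of *voza* is /a/ (an unrounded vowel), it takes -i, giving *vozai*.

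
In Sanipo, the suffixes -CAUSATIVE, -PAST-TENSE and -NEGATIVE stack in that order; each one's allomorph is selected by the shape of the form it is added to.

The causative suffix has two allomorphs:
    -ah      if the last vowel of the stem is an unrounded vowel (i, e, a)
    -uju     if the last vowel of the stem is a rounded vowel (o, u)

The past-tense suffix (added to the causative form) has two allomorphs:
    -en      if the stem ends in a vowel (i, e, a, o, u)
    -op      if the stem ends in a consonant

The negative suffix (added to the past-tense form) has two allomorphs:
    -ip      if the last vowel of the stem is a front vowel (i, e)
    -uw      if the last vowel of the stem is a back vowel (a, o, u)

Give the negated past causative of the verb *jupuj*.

jupujujuenip

The last vowel of *jupuj* is /u/, which is a rounded vowel, so the causative suffix is -uju, giving *jupujuju*.
The causative form *jupujuju* — final sound /u/ (a vowel) → -en → *jupujujuen*.
The past-tense form *jupujujuen* — last vowel /e/ (a front vowel) → -ip → *jupujujuenip*.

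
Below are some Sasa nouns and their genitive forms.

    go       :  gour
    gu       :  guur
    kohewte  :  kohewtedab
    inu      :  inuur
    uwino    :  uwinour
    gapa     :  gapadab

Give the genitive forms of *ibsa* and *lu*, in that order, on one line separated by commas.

ibsadab, luur

The pattern is rounding harmony: -ur when the last vowel of the stem is a rounded vowel (*go*, *gu*, *inu*, *uwino*); -dab when the last vowel of the stem is an unrounded vowel (*kohewte*, *gapa*).
The last vowel of *ibsa* is /a/, which is an unrounded vowel, so the suffix is -dab, giving *ibsadab*.
*lu*: last vowel = /u/, a rounded vowel → -ur → *luur*.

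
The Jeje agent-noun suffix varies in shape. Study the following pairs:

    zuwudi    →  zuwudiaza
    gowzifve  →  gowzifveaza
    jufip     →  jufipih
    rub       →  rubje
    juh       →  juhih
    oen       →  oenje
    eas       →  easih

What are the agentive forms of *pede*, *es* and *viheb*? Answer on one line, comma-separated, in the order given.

pedeaza, esih, vihebje

The alternation tracks the final sound of the stem — -ih when the stem ends in a voiceless consonant (*jufip*, *juh*, *eas*); -je when the stem ends in a voiced consonant (*rub*, *oen*); -aza when the stem ends in a vowel (*zuwudi*, *gowzifve*).
Since the final sound of *pede* is /e/ (a vowel), it takes -aza, giving *pedeaza*.
*es* — final sound /s/ (a voiceless consonant) → -ih → *esih*.
*viheb*: final sound = /b/, a voiced consonant → -je → *vihebje*.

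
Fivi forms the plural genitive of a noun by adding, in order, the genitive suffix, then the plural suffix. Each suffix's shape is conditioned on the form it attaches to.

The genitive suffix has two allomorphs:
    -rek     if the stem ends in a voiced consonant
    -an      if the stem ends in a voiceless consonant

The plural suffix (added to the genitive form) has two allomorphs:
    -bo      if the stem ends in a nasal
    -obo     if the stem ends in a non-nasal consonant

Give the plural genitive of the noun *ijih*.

ijihanbo

*ijih* — final consonant /h/ (voiceless) → -an → *ijihan*.
The final consonant of the genitive form *ijihan* is /n/, which is a nasal, so the plural suffix is -bo, giving *ijihanbo*.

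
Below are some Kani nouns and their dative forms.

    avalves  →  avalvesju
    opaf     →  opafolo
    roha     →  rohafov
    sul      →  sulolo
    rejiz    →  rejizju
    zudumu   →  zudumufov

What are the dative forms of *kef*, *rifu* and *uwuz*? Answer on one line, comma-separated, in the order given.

kefolo, rifufov, uwuzju

The suffix is conditioned by the final sound: -ju when the stem ends in a sibilant (*avalves*, *rejiz*); -olo when the stem ends in a non-sibilant consonant (*opaf*, *sul*); -fov when the stem ends in a vowel (*roha*, *zudumu*).
The final sound of *kef* is /f/, which is a non-sibilant consonant, so the suffix is -olo, giving *kefolo*.
*rifu* — final sound /u/ (a vowel) → -fov → *rifufov*.
Since the final sound of *uwuz* is /z/ (a sibilant), it takes -ju, giving *uwuzju*.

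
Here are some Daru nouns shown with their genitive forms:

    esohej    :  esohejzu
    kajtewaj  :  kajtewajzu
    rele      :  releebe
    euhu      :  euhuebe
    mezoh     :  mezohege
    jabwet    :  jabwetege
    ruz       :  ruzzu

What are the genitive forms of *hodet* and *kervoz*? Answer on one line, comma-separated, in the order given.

The suffix is conditioned by the final sound: -ege when the stem ends in a voiceless consonant (*mezoh*, *jabwet*); -zu when the stem ends in a voiced consonant (*esohej*, *kajtewaj*, *ruz*); -ebe when the stem ends in a vowel (*rele*, *euhu*).
Since the final sound of *hodet* is /t/ (a voiceless consonant), it takes -ege, giving *hodetege*.
*kervoz*: final sound = /z/, a voiced consonant → -zu → *kervozzu*.

hodetege, kervozzu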